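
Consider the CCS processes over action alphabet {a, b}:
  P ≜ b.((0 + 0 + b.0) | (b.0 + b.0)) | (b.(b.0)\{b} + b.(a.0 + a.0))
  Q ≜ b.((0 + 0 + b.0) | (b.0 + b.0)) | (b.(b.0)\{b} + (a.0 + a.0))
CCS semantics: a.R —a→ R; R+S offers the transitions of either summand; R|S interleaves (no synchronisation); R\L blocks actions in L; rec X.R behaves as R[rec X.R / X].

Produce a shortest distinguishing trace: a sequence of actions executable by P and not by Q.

babbb

P's transition system — 20 states:
  u0 = b.((0 + 0 + b.0) | (b.0 + b.0)) | (b.(b.0)\{b} + b.(a.0 + a.0)) | -b-> u1, -b-> u2, -b-> u3
  u1 = (0 + 0 + b.0) | (b.0 + b.0) | (b.(b.0)\{b} + b.(a.0 + a.0)) | -b-> u4, -b-> u5, -b-> u6, -b-> u7
  u2 = b.((0 + 0 + b.0) | (b.0 + b.0)) | (a.0 + a.0) | -a-> u8, -b-> u4
  u3 = b.((0 + 0 + b.0) | (b.0 + b.0)) | (b.0)\{b} | -b-> u5
  u4 = (0 + 0 + b.0) | (b.0 + b.0) | (a.0 + a.0) | -a-> u9, -b-> u10, -b-> u11
  u5 = (0 + 0 + b.0) | (b.0 + b.0) | (b.0)\{b} | -b-> u12, -b-> u13
  u6 = (0 + 0 + b.0) | 0 | (b.(b.0)\{b} + b.(a.0 + a.0)) | -b-> u10, -b-> u12, -b-> u14
  u7 = 0 | (b.0 + b.0) | (b.(b.0)\{b} + b.(a.0 + a.0)) | -b-> u11, -b-> u13, -b-> u14
  u8 = b.((0 + 0 + b.0) | (b.0 + b.0)) | 0 | -b-> u9
  u9 = (0 + 0 + b.0) | (b.0 + b.0) | 0 | -b-> u15, -b-> u16
  u10 = (0 + 0 + b.0) | 0 | (a.0 + a.0) | -a-> u15, -b-> u17
  u11 = 0 | (b.0 + b.0) | (a.0 + a.0) | -a-> u16, -b-> u17
  u12 = (0 + 0 + b.0) | 0 | (b.0)\{b} | -b-> u18
  u13 = 0 | (b.0 + b.0) | (b.0)\{b} | -b-> u18
  u14 = 0 | 0 | (b.(b.0)\{b} + b.(a.0 + a.0)) | -b-> u17, -b-> u18
  u15 = (0 + 0 + b.0) | 0 | 0 | -b-> u19
  u16 = 0 | (b.0 + b.0) | 0 | -b-> u19
  u17 = 0 | 0 | (a.0 + a.0) | -a-> u19
  u18 = 0 | 0 | (b.0)\{b} | ·
  u19 = 0 | 0 | 0 | ·
Q's transition system — 15 states:
  v0 = b.((0 + 0 + b.0) | (b.0 + b.0)) | (b.(b.0)\{b} + (a.0 + a.0)) | -a-> v1, -b-> v2, -b-> v3
  v1 = b.((0 + 0 + b.0) | (b.0 + b.0)) | 0 | -b-> v4
  v2 = (0 + 0 + b.0) | (b.0 + b.0) | (b.(b.0)\{b} + (a.0 + a.0)) | -a-> v4, -b-> v5, -b-> v6, -b-> v7
  v3 = b.((0 + 0 + b.0) | (b.0 + b.0)) | (b.0)\{b} | -b-> v5
  v4 = (0 + 0 + b.0) | (b.0 + b.0) | 0 | -b-> v8, -b-> v9
  v5 = (0 + 0 + b.0) | (b.0 + b.0) | (b.0)\{b} | -b-> v10, -b-> v11
  v6 = (0 + 0 + b.0) | 0 | (b.(b.0)\{b} + (a.0 + a.0)) | -a-> v8, -b-> v10, -b-> v12
  v7 = 0 | (b.0 + b.0) | (b.(b.0)\{b} + (a.0 + a.0)) | -a-> v9, -b-> v11, -b-> v12
  v8 = (0 + 0 + b.0) | 0 | 0 | -b-> v13
  v9 = 0 | (b.0 + b.0) | 0 | -b-> v13
  v10 = (0 + 0 + b.0) | 0 | (b.0)\{b} | -b-> v14
  v11 = 0 | (b.0 + b.0) | (b.0)\{b} | -b-> v14
  v12 = 0 | 0 | (b.(b.0)\{b} + (a.0 + a.0)) | -a-> v13, -b-> v14
  v13 = 0 | 0 | 0 | ·
  v14 = 0 | 0 | (b.0)\{b} | ·
Trace ⟨babbb⟩ through P, begin at {u0}:
  after b @ step 1: {u1, u2, u3}
  after a @ step 2: {u8}
  after b @ step 3: {u9}
  after b @ step 4: {u15, u16}
  after b @ step 5: {u19}
  — P admits the full trace.
Trace ⟨babbb⟩ through Q, begin at {v0}:
  after b @ step 1: {v2, v3}
  after a @ step 2: {v4}
  after b @ step 3: {v8, v9}
  after b @ step 4: {v13}
  after b @ step 5: ∅  — Q cannot continue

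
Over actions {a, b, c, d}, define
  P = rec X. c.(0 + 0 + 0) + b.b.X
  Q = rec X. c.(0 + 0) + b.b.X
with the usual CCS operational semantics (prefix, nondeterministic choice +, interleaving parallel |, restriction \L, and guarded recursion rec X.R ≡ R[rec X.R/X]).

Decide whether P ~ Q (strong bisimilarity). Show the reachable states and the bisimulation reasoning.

bisimilar

P's transition system — 3 states:
  p0 = rec X. c.(0 + 0 + 0) + b.b.X has moves ··b··> p1, ··c··> p2
  p1 = b.(rec X. c.(0 + 0 + 0) + b.b.X) has moves ··b··> p0
  p2 = 0 + 0 + 0 has moves ·
Q's transition system — 3 states:
  q0 = rec X. c.(0 + 0) + b.b.X has moves ··b··> q1, ··c··> q2
  q1 = b.(rec X. c.(0 + 0) + b.b.X) has moves ··b··> q0
  q2 = 0 + 0 has moves ·
Bisimilarity quotient blocks:
  B0 = {p0, q0}
  B1 = {p2, q2}
  B2 = {p1, q1}
p0 ∈ B0, q0 ∈ B0 → same block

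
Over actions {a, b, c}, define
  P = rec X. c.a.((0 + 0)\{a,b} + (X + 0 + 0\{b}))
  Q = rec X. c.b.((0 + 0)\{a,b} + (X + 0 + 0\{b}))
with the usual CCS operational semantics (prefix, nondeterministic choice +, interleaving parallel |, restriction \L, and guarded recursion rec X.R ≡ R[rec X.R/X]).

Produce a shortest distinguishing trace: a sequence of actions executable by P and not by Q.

ca

Reachable graph of P (3 states):
  u0 = rec X. c.a.((0 + 0)\{a,b} + (X + 0 + 0\{b})) :: ··c··> u1
  u1 = a.((0 + 0)\{a,b} + ((rec X. c.a.((0 + 0)\{a,b} + (X + 0 + 0\{b}))) + 0 + 0\{b})) :: ··a··> u2
  u2 = (0 + 0)\{a,b} + ((rec X. c.a.((0 + 0)\{a,b} + (X + 0 + 0\{b}))) + 0 + 0\{b}) :: ··c··> u1
Reachable graph of Q (3 states):
  v0 = rec X. c.b.((0 + 0)\{a,b} + (X + 0 + 0\{b})) :: ··c··> v1
  v1 = b.((0 + 0)\{a,b} + ((rec X. c.b.((0 + 0)\{a,b} + (X + 0 + 0\{b}))) + 0 + 0\{b})) :: ··b··> v2
  v2 = (0 + 0)\{a,b} + ((rec X. c.b.((0 + 0)\{a,b} + (X + 0 + 0\{b}))) + 0 + 0\{b}) :: ··c··> v1
Executing ca from P (initial set {u0}):
  after c @ step 1: {u1}
  after a @ step 2: {u2}
  — P admits the full trace.
Executing ca from Q (initial set {v0}):
  after c @ step 1: {v1}
  after a @ step 2: no successor for Q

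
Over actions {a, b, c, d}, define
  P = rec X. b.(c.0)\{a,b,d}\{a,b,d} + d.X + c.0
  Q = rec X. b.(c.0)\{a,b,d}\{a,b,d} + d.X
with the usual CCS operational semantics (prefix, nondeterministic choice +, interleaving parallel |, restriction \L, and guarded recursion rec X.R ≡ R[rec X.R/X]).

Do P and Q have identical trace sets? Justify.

traces(P) ≠ traces(Q) — witness ⟨c⟩

LTS(P): 4 reachable states
  m0 = rec X. b.(c.0)\{a,b,d}\{a,b,d} + d.X + c.0 | —b→ m1, —c→ m2, —d→ m0
  m1 = (c.0)\{a,b,d}\{a,b,d} | —c→ m3
  m2 = 0 | ∅
  m3 = 0\{a,b,d}\{a,b,d} | ∅
LTS(Q): 3 reachable states
  n0 = rec X. b.(c.0)\{a,b,d}\{a,b,d} + d.X | —b→ n1, —d→ n0
  n1 = (c.0)\{a,b,d}\{a,b,d} | —c→ n2
  n2 = 0\{a,b,d}\{a,b,d} | ∅
Trace ⟨c⟩ through P, begin at {m0}:
  step 1 (c): {m2}
  ✓ P
Trace ⟨c⟩ through Q, begin at {n0}:
  step 1 (c): ∅ (Q stuck)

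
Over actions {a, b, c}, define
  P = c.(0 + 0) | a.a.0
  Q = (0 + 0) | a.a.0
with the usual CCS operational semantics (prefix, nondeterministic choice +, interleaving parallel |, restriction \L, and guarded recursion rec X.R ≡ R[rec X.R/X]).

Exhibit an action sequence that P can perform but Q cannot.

Reachable graph of P (6 states):
  u0 = c.(0 + 0) | a.a.0 has moves -a-> u1, -c-> u2
  u1 = c.(0 + 0) | a.0 has moves -a-> u3, -c-> u4
  u2 = (0 + 0) | a.a.0 has moves -a-> u4
  u3 = c.(0 + 0) | 0 has moves -c-> u5
  u4 = (0 + 0) | a.0 has moves -a-> u5
  u5 = (0 + 0) | 0 has moves deadlocked
Reachable graph of Q (3 states):
  v0 = (0 + 0) | a.a.0 has moves -a-> v1
  v1 = (0 + 0) | a.0 has moves -a-> v2
  v2 = (0 + 0) | 0 has moves deadlocked
Executing c from P (initial set {u0}):
  [1] c ⇒ {u2}
  — P admits the full trace.
Executing c from Q (initial set {v0}):
  [1] c ⇒ ∅ (Q stuck)

c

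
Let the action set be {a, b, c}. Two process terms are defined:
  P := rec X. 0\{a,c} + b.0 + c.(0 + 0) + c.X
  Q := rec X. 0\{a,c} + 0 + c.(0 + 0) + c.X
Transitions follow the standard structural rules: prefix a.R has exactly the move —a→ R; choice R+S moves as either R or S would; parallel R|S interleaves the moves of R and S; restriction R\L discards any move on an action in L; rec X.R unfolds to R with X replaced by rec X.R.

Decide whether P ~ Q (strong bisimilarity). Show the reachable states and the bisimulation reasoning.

LTS(P): 3 reachable states
  s0 = rec X. 0\{a,c} + b.0 + c.(0 + 0) + c.X :: ··b··> s1, ··c··> s0, ··c··> s2
  s1 = 0 :: (no moves)
  s2 = 0 + 0 :: (no moves)
LTS(Q): 2 reachable states
  t0 = rec X. 0\{a,c} + 0 + c.(0 + 0) + c.X :: ··c··> t0, ··c··> t1
  t1 = 0 + 0 :: (no moves)
Bisimilarity quotient blocks:
  B0 = {s0}
  B1 = {s1, s2, t1}
  B2 = {t0}
s0 ∈ B0, t0 ∈ B2 → different blocks

not bisimilar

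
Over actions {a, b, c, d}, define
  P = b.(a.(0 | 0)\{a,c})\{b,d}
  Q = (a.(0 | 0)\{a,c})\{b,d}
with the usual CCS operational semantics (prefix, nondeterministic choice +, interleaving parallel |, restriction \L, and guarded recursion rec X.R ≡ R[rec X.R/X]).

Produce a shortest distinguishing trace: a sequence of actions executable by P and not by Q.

P's transition system — 3 states:
  u0 = b.(a.(0 | 0)\{a,c})\{b,d} | —b→ u1
  u1 = (a.(0 | 0)\{a,c})\{b,d} | —a→ u2
  u2 = (0 | 0)\{a,c}\{b,d} | ∅
Q's transition system — 2 states:
  v0 = (a.(0 | 0)\{a,c})\{b,d} | —a→ v1
  v1 = (0 | 0)\{a,c}\{b,d} | ∅
Run σ = ⟨b⟩ on P: start {u0}
  after b @ step 1: {u1}
  ✓ P
Run σ = ⟨b⟩ on Q: start {v0}
  after b @ step 1: no successor for Q

b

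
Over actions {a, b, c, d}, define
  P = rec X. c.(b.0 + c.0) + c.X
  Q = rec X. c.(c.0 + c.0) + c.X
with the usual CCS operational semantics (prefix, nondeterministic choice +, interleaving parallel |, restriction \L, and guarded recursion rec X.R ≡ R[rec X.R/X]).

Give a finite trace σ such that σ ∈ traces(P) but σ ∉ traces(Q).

LTS(P): 3 reachable states
  s0 = rec X. c.(b.0 + c.0) + c.X | —c→ s0, —c→ s1
  s1 = b.0 + c.0 | —b→ s2, —c→ s2
  s2 = 0 | deadlocked
LTS(Q): 3 reachable states
  t0 = rec X. c.(c.0 + c.0) + c.X | —c→ t0, —c→ t1
  t1 = c.0 + c.0 | —c→ t2
  t2 = 0 | deadlocked
Trace ⟨cb⟩ through P, begin at {s0}:
  after c @ step 1: {s0, s1}
  after b @ step 2: {s2}
  — P admits the full trace.
Trace ⟨cb⟩ through Q, begin at {t0}:
  after c @ step 1: {t0, t1}
  after b @ step 2: ∅  — Q cannot continue

cb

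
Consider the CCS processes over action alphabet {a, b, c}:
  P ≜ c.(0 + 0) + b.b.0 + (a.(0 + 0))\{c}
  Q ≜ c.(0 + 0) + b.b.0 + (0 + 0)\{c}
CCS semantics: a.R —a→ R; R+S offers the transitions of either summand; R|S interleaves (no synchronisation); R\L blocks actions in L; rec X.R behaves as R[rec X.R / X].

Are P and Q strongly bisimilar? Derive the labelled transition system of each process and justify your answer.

not bisimilar

Reachable graph of P (5 states):
  p0 = c.(0 + 0) + b.b.0 + (a.(0 + 0))\{c} | —a→ p1, —b→ p2, —c→ p3
  p1 = (0 + 0)\{c} | deadlocked
  p2 = b.0 | —b→ p4
  p3 = 0 + 0 | deadlocked
  p4 = 0 | deadlocked
Reachable graph of Q (4 states):
  q0 = c.(0 + 0) + b.b.0 + (0 + 0)\{c} | —b→ q1, —c→ q2
  q1 = b.0 | —b→ q3
  q2 = 0 + 0 | deadlocked
  q3 = 0 | deadlocked
Coarsest stable partition (strong bisimilarity classes):
  B0 = {p0}
  B1 = {p2, q1}
  B2 = {p1, p3, p4, q2, q3}
  B3 = {q0}
p0 ∈ B0, q0 ∈ B3 → different blocks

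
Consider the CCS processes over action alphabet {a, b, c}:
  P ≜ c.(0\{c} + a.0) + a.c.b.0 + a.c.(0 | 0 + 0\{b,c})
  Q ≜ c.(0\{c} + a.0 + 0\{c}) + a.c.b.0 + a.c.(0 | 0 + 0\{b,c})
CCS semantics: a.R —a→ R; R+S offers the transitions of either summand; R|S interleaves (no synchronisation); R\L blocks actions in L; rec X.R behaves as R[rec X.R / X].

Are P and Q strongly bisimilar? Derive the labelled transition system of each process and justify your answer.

P's transition system — 7 states:
  s0 = c.(0\{c} + a.0) + a.c.b.0 + a.c.(0 | 0 + 0\{b,c}) has moves ··a··> s1, ··a··> s2, ··c··> s3
  s1 = c.(0 | 0 + 0\{b,c}) has moves ··c··> s4
  s2 = c.b.0 has moves ··c··> s5
  s3 = 0\{c} + a.0 has moves ··a··> s6
  s4 = 0 | 0 + 0\{b,c} has moves (no moves)
  s5 = b.0 has moves ··b··> s6
  s6 = 0 has moves (no moves)
Q's transition system — 7 states:
  t0 = c.(0\{c} + a.0 + 0\{c}) + a.c.b.0 + a.c.(0 | 0 + 0\{b,c}) has moves ··a··> t1, ··a··> t2, ··c··> t3
  t1 = c.(0 | 0 + 0\{b,c}) has moves ··c··> t4
  t2 = c.b.0 has moves ··c··> t5
  t3 = 0\{c} + a.0 + 0\{c} has moves ··a··> t6
  t4 = 0 | 0 + 0\{b,c} has moves (no moves)
  t5 = b.0 has moves ··b··> t6
  t6 = 0 has moves (no moves)
Coarsest stable partition (strong bisimilarity classes):
  B0 = {s0, t0}
  B1 = {s3, t3}
  B2 = {s4, s6, t4, t6}
  B3 = {s2, t2}
  B4 = {s5, t5}
  B5 = {s1, t1}
s0 ∈ B0, t0 ∈ B0 → same block

YES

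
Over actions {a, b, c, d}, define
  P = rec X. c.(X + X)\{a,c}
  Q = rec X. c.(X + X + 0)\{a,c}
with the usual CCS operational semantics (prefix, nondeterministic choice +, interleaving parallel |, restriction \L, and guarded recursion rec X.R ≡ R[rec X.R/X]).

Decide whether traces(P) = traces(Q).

Reachable graph of P (2 states):
  p0 = rec X. c.(X + X)\{a,c} → =c=> p1
  p1 = ((rec X. c.(X + X)\{a,c}) + (rec X. c.(X + X)\{a,c}))\{a,c} → (no moves)
Reachable graph of Q (2 states):
  q0 = rec X. c.(X + X + 0)\{a,c} → =c=> q1
  q1 = ((rec X. c.(X + X + 0)\{a,c}) + (rec X. c.(X + X + 0)\{a,c}) + 0)\{a,c} → (no moves)
Bisimilarity quotient blocks:
  B0 = {p0, q0}
  B1 = {p1, q1}
p0 ∈ B0, q0 ∈ B0 → same block
Bisimilar ⇒ trace-equivalent.

traces(P) = traces(Q)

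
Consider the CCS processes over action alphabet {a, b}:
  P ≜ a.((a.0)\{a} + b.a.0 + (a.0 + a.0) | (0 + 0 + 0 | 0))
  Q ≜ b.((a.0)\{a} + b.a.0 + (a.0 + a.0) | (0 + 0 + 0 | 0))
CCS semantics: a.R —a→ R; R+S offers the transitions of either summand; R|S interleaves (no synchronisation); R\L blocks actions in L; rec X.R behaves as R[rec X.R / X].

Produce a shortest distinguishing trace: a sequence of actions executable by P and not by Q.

LTS(P): 5 reachable states
  u0 = a.((a.0)\{a} + b.a.0 + (a.0 + a.0) | (0 + 0 + 0 | 0)) ⊢ -a-> u1
  u1 = (a.0)\{a} + b.a.0 + (a.0 + a.0) | (0 + 0 + 0 | 0) ⊢ -a-> u2, -b-> u3
  u2 = 0 | (0 + 0 + 0 | 0) ⊢ stopped
  u3 = a.0 ⊢ -a-> u4
  u4 = 0 ⊢ stopped
LTS(Q): 5 reachable states
  v0 = b.((a.0)\{a} + b.a.0 + (a.0 + a.0) | (0 + 0 + 0 | 0)) ⊢ -b-> v1
  v1 = (a.0)\{a} + b.a.0 + (a.0 + a.0) | (0 + 0 + 0 | 0) ⊢ -a-> v2, -b-> v3
  v2 = 0 | (0 + 0 + 0 | 0) ⊢ stopped
  v3 = a.0 ⊢ -a-> v4
  v4 = 0 ⊢ stopped
Executing a from P (initial set {u0}):
  after a @ step 1: {u1}
  P completes σ.
Executing a from Q (initial set {v0}):
  after a @ step 1: ∅ (Q stuck)

a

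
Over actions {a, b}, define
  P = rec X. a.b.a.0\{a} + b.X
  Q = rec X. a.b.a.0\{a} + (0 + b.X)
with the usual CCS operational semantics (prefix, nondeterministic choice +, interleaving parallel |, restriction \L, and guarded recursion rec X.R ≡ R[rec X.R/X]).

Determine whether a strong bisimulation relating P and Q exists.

P's transition system — 4 states:
  p0 = rec X. a.b.a.0\{a} + b.X | =a=> p1, =b=> p0
  p1 = b.a.0\{a} | =b=> p2
  p2 = a.0\{a} | =a=> p3
  p3 = 0\{a} | (no moves)
Q's transition system — 4 states:
  q0 = rec X. a.b.a.0\{a} + (0 + b.X) | =a=> q1, =b=> q0
  q1 = b.a.0\{a} | =b=> q2
  q2 = a.0\{a} | =a=> q3
  q3 = 0\{a} | (no moves)
Bisimilarity quotient blocks:
  B0 = {p0, q0}
  B1 = {p1, q1}
  B2 = {p2, q2}
  B3 = {p3, q3}
p0 ∈ B0, q0 ∈ B0 → same block

YES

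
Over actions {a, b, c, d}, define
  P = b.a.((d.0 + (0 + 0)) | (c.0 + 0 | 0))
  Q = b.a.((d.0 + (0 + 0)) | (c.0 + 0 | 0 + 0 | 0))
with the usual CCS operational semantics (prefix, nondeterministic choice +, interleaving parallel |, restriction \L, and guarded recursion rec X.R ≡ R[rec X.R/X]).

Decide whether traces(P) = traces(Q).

LTS(P): 6 reachable states
  m0 = b.a.((d.0 + (0 + 0)) | (c.0 + 0 | 0)) | —b→ m1
  m1 = a.((d.0 + (0 + 0)) | (c.0 + 0 | 0)) | —a→ m2
  m2 = (d.0 + (0 + 0)) | (c.0 + 0 | 0) | —c→ m3, —d→ m4
  m3 = (d.0 + (0 + 0)) | 0 | —d→ m5
  m4 = 0 | (c.0 + 0 | 0) | —c→ m5
  m5 = 0 | 0 | ·
LTS(Q): 6 reachable states
  n0 = b.a.((d.0 + (0 + 0)) | (c.0 + 0 | 0 + 0 | 0)) | —b→ n1
  n1 = a.((d.0 + (0 + 0)) | (c.0 + 0 | 0 + 0 | 0)) | —a→ n2
  n2 = (d.0 + (0 + 0)) | (c.0 + 0 | 0 + 0 | 0) | —c→ n3, —d→ n4
  n3 = (d.0 + (0 + 0)) | 0 | —d→ n5
  n4 = 0 | (c.0 + 0 | 0 + 0 | 0) | —c→ n5
  n5 = 0 | 0 | ·
Partition-refinement fixed point:
  B0 = {m0, n0}
  B1 = {m1, n1}
  B2 = {m2, n2}
  B3 = {m3, n3}
  B4 = {m5, n5}
  B5 = {m4, n4}
m0 ∈ B0, n0 ∈ B0 → same block
Bisimilar ⇒ trace-equivalent.

trace-equivalent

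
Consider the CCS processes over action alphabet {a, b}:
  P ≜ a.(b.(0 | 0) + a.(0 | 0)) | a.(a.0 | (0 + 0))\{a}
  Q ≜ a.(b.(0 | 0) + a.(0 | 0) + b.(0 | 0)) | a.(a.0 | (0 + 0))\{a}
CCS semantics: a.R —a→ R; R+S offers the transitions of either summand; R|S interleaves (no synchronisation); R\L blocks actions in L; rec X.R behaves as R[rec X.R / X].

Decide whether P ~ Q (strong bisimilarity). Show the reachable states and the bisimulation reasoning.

LTS(P): 6 reachable states
  u0 = a.(b.(0 | 0) + a.(0 | 0)) | a.(a.0 | (0 + 0))\{a} → ··a··> u1, ··a··> u2
  u1 = (b.(0 | 0) + a.(0 | 0)) | a.(a.0 | (0 + 0))\{a} → ··a··> u3, ··a··> u4, ··b··> u4
  u2 = a.(b.(0 | 0) + a.(0 | 0)) | (a.0 | (0 + 0))\{a} → ··a··> u3
  u3 = (b.(0 | 0) + a.(0 | 0)) | (a.0 | (0 + 0))\{a} → ··a··> u5, ··b··> u5
  u4 = 0 | 0 | a.(a.0 | (0 + 0))\{a} → ··a··> u5
  u5 = 0 | 0 | (a.0 | (0 + 0))\{a} → stopped
LTS(Q): 6 reachable states
  v0 = a.(b.(0 | 0) + a.(0 | 0) + b.(0 | 0)) | a.(a.0 | (0 + 0))\{a} → ··a··> v1, ··a··> v2
  v1 = (b.(0 | 0) + a.(0 | 0) + b.(0 | 0)) | a.(a.0 | (0 + 0))\{a} → ··a··> v3, ··a··> v4, ··b··> v4
  v2 = a.(b.(0 | 0) + a.(0 | 0) + b.(0 | 0)) | (a.0 | (0 + 0))\{a} → ··a··> v3
  v3 = (b.(0 | 0) + a.(0 | 0) + b.(0 | 0)) | (a.0 | (0 + 0))\{a} → ··a··> v5, ··b··> v5
  v4 = 0 | 0 | a.(a.0 | (0 + 0))\{a} → ··a··> v5
  v5 = 0 | 0 | (a.0 | (0 + 0))\{a} → stopped
Bisimilarity quotient blocks:
  B0 = {u0, v0}
  B1 = {u1, v1}
  B2 = {u4, v4}
  B3 = {u5, v5}
  B4 = {u3, v3}
  B5 = {u2, v2}
u0 ∈ B0, v0 ∈ B0 → same block

bisimilar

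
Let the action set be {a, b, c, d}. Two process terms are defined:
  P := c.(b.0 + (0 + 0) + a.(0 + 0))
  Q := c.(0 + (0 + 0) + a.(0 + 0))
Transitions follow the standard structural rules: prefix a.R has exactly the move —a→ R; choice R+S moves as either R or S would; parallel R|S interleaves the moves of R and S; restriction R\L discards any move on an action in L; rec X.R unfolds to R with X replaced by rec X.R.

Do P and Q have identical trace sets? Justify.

trace-distinct — witness ⟨cb⟩

P's transition system — 4 states:
  m0 = c.(b.0 + (0 + 0) + a.(0 + 0)) ⊢ =c=> m1
  m1 = b.0 + (0 + 0) + a.(0 + 0) ⊢ =a=> m2, =b=> m3
  m2 = 0 + 0 ⊢ (no moves)
  m3 = 0 ⊢ (no moves)
Q's transition system — 3 states:
  n0 = c.(0 + (0 + 0) + a.(0 + 0)) ⊢ =c=> n1
  n1 = 0 + (0 + 0) + a.(0 + 0) ⊢ =a=> n2
  n2 = 0 + 0 ⊢ (no moves)
Executing cb from P (initial set {m0}):
  [1] c ⇒ {m1}
  [2] b ⇒ {m3}
  ✓ P
Executing cb from Q (initial set {n0}):
  [1] c ⇒ {n1}
  [2] b ⇒ no successor for Q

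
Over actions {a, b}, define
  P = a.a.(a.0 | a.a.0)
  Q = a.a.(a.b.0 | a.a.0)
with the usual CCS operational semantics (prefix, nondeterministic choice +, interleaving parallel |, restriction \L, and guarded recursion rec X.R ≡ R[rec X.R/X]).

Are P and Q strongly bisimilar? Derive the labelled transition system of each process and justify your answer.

Reachable graph of P (8 states):
  m0 = a.a.(a.0 | a.a.0) | --a--▸ m1
  m1 = a.(a.0 | a.a.0) | --a--▸ m2
  m2 = a.0 | a.a.0 | --a--▸ m3, --a--▸ m4
  m3 = 0 | a.a.0 | --a--▸ m5
  m4 = a.0 | a.0 | --a--▸ m5, --a--▸ m6
  m5 = 0 | a.0 | --a--▸ m7
  m6 = a.0 | 0 | --a--▸ m7
  m7 = 0 | 0 | (no moves)
Reachable graph of Q (11 states):
  n0 = a.a.(a.b.0 | a.a.0) | --a--▸ n1
  n1 = a.(a.b.0 | a.a.0) | --a--▸ n2
  n2 = a.b.0 | a.a.0 | --a--▸ n3, --a--▸ n4
  n3 = a.b.0 | a.0 | --a--▸ n5, --a--▸ n6
  n4 = b.0 | a.a.0 | --a--▸ n6, --b--▸ n7
  n5 = a.b.0 | 0 | --a--▸ n8
  n6 = b.0 | a.0 | --a--▸ n8, --b--▸ n9
  n7 = 0 | a.a.0 | --a--▸ n9
  n8 = b.0 | 0 | --b--▸ n10
  n9 = 0 | a.0 | --a--▸ n10
  n10 = 0 | 0 | (no moves)
Coarsest stable partition (strong bisimilarity classes):
  B0 = {m0}
  B1 = {m1}
  B2 = {m2}
  B3 = {m3, m4, n7}
  B4 = {m5, m6, n9}
  B5 = {m7, n10}
  B6 = {n0}
  B7 = {n1}
  B8 = {n2}
  B9 = {n4}
  B10 = {n6}
  B11 = {n8}
  B12 = {n3}
  B13 = {n5}
m0 ∈ B0, n0 ∈ B6 → different blocks

not bisimilar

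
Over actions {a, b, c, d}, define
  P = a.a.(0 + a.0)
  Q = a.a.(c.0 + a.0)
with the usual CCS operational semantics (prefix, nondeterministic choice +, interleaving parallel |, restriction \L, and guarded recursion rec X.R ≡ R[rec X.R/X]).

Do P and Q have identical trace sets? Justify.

Reachable graph of P (4 states):
  s0 = a.a.(0 + a.0) | -a-> s1
  s1 = a.(0 + a.0) | -a-> s2
  s2 = 0 + a.0 | -a-> s3
  s3 = 0 | stopped
Reachable graph of Q (4 states):
  t0 = a.a.(c.0 + a.0) | -a-> t1
  t1 = a.(c.0 + a.0) | -a-> t2
  t2 = c.0 + a.0 | -a-> t3, -c-> t3
  t3 = 0 | stopped
Executing aac from Q (initial set {t0}):
  step 1 (a): {t1}
  step 2 (a): {t2}
  step 3 (c): {t3}
  Q completes σ.
Executing aac from P (initial set {s0}):
  step 1 (a): {s1}
  step 2 (a): {s2}
  step 3 (c): ∅ (P stuck)

NO — witness ⟨aac⟩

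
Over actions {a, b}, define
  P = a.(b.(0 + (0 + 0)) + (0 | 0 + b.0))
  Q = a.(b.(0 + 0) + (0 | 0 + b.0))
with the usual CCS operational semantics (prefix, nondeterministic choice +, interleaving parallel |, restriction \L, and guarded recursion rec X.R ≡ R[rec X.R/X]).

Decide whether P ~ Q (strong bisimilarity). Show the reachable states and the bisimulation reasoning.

YES

LTS(P): 4 reachable states
  u0 = a.(b.(0 + (0 + 0)) + (0 | 0 + b.0)) :: --a--▸ u1
  u1 = b.(0 + (0 + 0)) + (0 | 0 + b.0) :: --b--▸ u2, --b--▸ u3
  u2 = 0 :: (no moves)
  u3 = 0 + (0 + 0) :: (no moves)
LTS(Q): 4 reachable states
  v0 = a.(b.(0 + 0) + (0 | 0 + b.0)) :: --a--▸ v1
  v1 = b.(0 + 0) + (0 | 0 + b.0) :: --b--▸ v2, --b--▸ v3
  v2 = 0 :: (no moves)
  v3 = 0 + 0 :: (no moves)
Bisimilarity quotient blocks:
  B0 = {u0, v0}
  B1 = {u1, v1}
  B2 = {u2, u3, v2, v3}
u0 ∈ B0, v0 ∈ B0 → same block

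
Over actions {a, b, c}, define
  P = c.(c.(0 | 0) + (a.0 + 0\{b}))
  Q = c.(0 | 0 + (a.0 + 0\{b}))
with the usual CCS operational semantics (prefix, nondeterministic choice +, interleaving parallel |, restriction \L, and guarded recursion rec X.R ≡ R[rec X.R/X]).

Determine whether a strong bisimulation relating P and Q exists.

P ≁ Q

P's transition system — 4 states:
  s0 = c.(c.(0 | 0) + (a.0 + 0\{b})) has moves =c=> s1
  s1 = c.(0 | 0) + (a.0 + 0\{b}) has moves =a=> s2, =c=> s3
  s2 = 0 has moves ∅
  s3 = 0 | 0 has moves ∅
Q's transition system — 3 states:
  t0 = c.(0 | 0 + (a.0 + 0\{b})) has moves =c=> t1
  t1 = 0 | 0 + (a.0 + 0\{b}) has moves =a=> t2
  t2 = 0 has moves ∅
Partition-refinement fixed point:
  B0 = {s0}
  B1 = {s1}
  B2 = {s2, s3, t2}
  B3 = {t0}
  B4 = {t1}
s0 ∈ B0, t0 ∈ B3 → different blocks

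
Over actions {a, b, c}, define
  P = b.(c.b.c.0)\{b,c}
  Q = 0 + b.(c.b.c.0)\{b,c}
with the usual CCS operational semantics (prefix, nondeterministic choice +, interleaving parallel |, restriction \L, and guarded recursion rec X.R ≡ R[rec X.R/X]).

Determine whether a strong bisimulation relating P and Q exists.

Reachable graph of P (2 states):
  m0 = b.(c.b.c.0)\{b,c} | -b-> m1
  m1 = (c.b.c.0)\{b,c} | stopped
Reachable graph of Q (2 states):
  n0 = 0 + b.(c.b.c.0)\{b,c} | -b-> n1
  n1 = (c.b.c.0)\{b,c} | stopped
Coarsest stable partition (strong bisimilarity classes):
  B0 = {m0, n0}
  B1 = {m1, n1}
m0 ∈ B0, n0 ∈ B0 → same block

YES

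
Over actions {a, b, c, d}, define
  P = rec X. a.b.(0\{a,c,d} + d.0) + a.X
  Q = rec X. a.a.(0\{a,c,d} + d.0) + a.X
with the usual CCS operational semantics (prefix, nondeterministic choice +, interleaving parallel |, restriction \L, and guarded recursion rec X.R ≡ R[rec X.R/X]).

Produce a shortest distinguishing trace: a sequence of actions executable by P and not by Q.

ab

LTS(P): 4 reachable states
  m0 = rec X. a.b.(0\{a,c,d} + d.0) + a.X → —a→ m0, —a→ m1
  m1 = b.(0\{a,c,d} + d.0) → —b→ m2
  m2 = 0\{a,c,d} + d.0 → —d→ m3
  m3 = 0 → ∅
LTS(Q): 4 reachable states
  n0 = rec X. a.a.(0\{a,c,d} + d.0) + a.X → —a→ n0, —a→ n1
  n1 = a.(0\{a,c,d} + d.0) → —a→ n2
  n2 = 0\{a,c,d} + d.0 → —d→ n3
  n3 = 0 → ∅
Executing ab from P (initial set {m0}):
  [1] a ⇒ {m0, m1}
  [2] b ⇒ {m2}
  P completes σ.
Executing ab from Q (initial set {n0}):
  [1] a ⇒ {n0, n1}
  [2] b ⇒ ∅  — Q cannot continue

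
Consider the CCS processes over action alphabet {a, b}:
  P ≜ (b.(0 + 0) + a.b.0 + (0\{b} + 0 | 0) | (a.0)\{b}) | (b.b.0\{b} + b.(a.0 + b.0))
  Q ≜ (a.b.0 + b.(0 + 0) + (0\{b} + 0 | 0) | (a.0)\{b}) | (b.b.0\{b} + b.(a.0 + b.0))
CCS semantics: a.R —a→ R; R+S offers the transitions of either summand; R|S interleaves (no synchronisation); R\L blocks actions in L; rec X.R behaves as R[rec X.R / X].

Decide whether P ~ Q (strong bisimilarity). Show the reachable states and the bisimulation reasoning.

P ~ Q

LTS(P): 25 reachable states
  m0 = (b.(0 + 0) + a.b.0 + (0\{b} + 0 | 0) | (a.0)\{b}) | (b.b.0\{b} + b.(a.0 + b.0)) → ··a··> m1, ··a··> m2, ··b··> m3, ··b··> m4, ··b··> m5
  m1 = (0\{b} + 0 | 0) | 0\{b} | (b.b.0\{b} + b.(a.0 + b.0)) → ··b··> m6, ··b··> m7
  m2 = b.0 | (b.b.0\{b} + b.(a.0 + b.0)) → ··b··> m10, ··b··> m8, ··b··> m9
  m3 = (0 + 0) | (b.b.0\{b} + b.(a.0 + b.0)) → ··b··> m11, ··b··> m12
  m4 = (b.(0 + 0) + a.b.0 + (0\{b} + 0 | 0) | (a.0)\{b}) | (a.0 + b.0) → ··a··> m13, ··a··> m6, ··a··> m9, ··b··> m11, ··b··> m13
  m5 = (b.(0 + 0) + a.b.0 + (0\{b} + 0 | 0) | (a.0)\{b}) | b.0\{b} → ··a··> m10, ··a··> m7, ··b··> m12, ··b··> m14
  m6 = (0\{b} + 0 | 0) | 0\{b} | (a.0 + b.0) → ··a··> m15, ··b··> m15
  m7 = (0\{b} + 0 | 0) | 0\{b} | b.0\{b} → ··b··> m16
  m8 = 0 | (b.b.0\{b} + b.(a.0 + b.0)) → ··b··> m17, ··b··> m18
  m9 = b.0 | (a.0 + b.0) → ··a··> m19, ··b··> m17, ··b··> m19
  m10 = b.0 | b.0\{b} → ··b··> m18, ··b··> m20
  m11 = (0 + 0) | (a.0 + b.0) → ··a··> m21, ··b··> m21
  m12 = (0 + 0) | b.0\{b} → ··b··> m22
  m13 = (b.(0 + 0) + a.b.0 + (0\{b} + 0 | 0) | (a.0)\{b}) | 0 → ··a··> m15, ··a··> m19, ··b··> m21
  m14 = (b.(0 + 0) + a.b.0 + (0\{b} + 0 | 0) | (a.0)\{b}) | 0\{b} → ··a··> m16, ··a··> m20, ··b··> m22
  m15 = (0\{b} + 0 | 0) | 0\{b} | 0 → deadlocked
  m16 = (0\{b} + 0 | 0) | 0\{b} | 0\{b} → deadlocked
  m17 = 0 | (a.0 + b.0) → ··a··> m23, ··b··> m23
  m18 = 0 | b.0\{b} → ··b··> m24
  m19 = b.0 | 0 → ··b··> m23
  m20 = b.0 | 0\{b} → ··b··> m24
  m21 = (0 + 0) | 0 → deadlocked
  m22 = (0 + 0) | 0\{b} → deadlocked
  m23 = 0 | 0 → deadlocked
  m24 = 0 | 0\{b} → deadlocked
LTS(Q): 25 reachable states
  n0 = (a.b.0 + b.(0 + 0) + (0\{b} + 0 | 0) | (a.0)\{b}) | (b.b.0\{b} + b.(a.0 + b.0)) → ··a··> n1, ··a··> n2, ··b··> n3, ··b··> n4, ··b··> n5
  n1 = (0\{b} + 0 | 0) | 0\{b} | (b.b.0\{b} + b.(a.0 + b.0)) → ··b··> n6, ··b··> n7
  n2 = b.0 | (b.b.0\{b} + b.(a.0 + b.0)) → ··b··> n10, ··b··> n8, ··b··> n9
  n3 = (0 + 0) | (b.b.0\{b} + b.(a.0 + b.0)) → ··b··> n11, ··b··> n12
  n4 = (a.b.0 + b.(0 + 0) + (0\{b} + 0 | 0) | (a.0)\{b}) | (a.0 + b.0) → ··a··> n13, ··a··> n6, ··a··> n9, ··b··> n11, ··b··> n13
  n5 = (a.b.0 + b.(0 + 0) + (0\{b} + 0 | 0) | (a.0)\{b}) | b.0\{b} → ··a··> n10, ··a··> n7, ··b··> n12, ··b··> n14
  n6 = (0\{b} + 0 | 0) | 0\{b} | (a.0 + b.0) → ··a··> n15, ··b··> n15
  n7 = (0\{b} + 0 | 0) | 0\{b} | b.0\{b} → ··b··> n16
  n8 = 0 | (b.b.0\{b} + b.(a.0 + b.0)) → ··b··> n17, ··b··> n18
  n9 = b.0 | (a.0 + b.0) → ··a··> n19, ··b··> n17, ··b··> n19
  n10 = b.0 | b.0\{b} → ··b··> n18, ··b··> n20
  n11 = (0 + 0) | (a.0 + b.0) → ··a··> n21, ··b··> n21
  n12 = (0 + 0) | b.0\{b} → ··b··> n22
  n13 = (a.b.0 + b.(0 + 0) + (0\{b} + 0 | 0) | (a.0)\{b}) | 0 → ··a··> n15, ··a··> n19, ··b··> n21
  n14 = (a.b.0 + b.(0 + 0) + (0\{b} + 0 | 0) | (a.0)\{b}) | 0\{b} → ··a··> n16, ··a··> n20, ··b··> n22
  n15 = (0\{b} + 0 | 0) | 0\{b} | 0 → deadlocked
  n16 = (0\{b} + 0 | 0) | 0\{b} | 0\{b} → deadlocked
  n17 = 0 | (a.0 + b.0) → ··a··> n23, ··b··> n23
  n18 = 0 | b.0\{b} → ··b··> n24
  n19 = b.0 | 0 → ··b··> n23
  n20 = b.0 | 0\{b} → ··b··> n24
  n21 = (0 + 0) | 0 → deadlocked
  n22 = (0 + 0) | 0\{b} → deadlocked
  n23 = 0 | 0 → deadlocked
  n24 = 0 | 0\{b} → deadlocked
Bisimilarity quotient blocks:
  B0 = {m0, n0}
  B1 = {m1, m3, m8, n1, n3, n8}
  B2 = {m11, m17, m6, n11, n17, n6}
  B3 = {m15, m16, m21, m22, m23, m24, n15, n16, n21, n22, n23, n24}
  B4 = {m12, m18, m19, m20, m7, n12, n18, n19, n20, n7}
  B5 = {m4, n4}
  B6 = {m13, m14, n13, n14}
  B7 = {m9, n9}
  B8 = {m2, n2}
  B9 = {m10, n10}
  B10 = {m5, n5}
m0 ∈ B0, n0 ∈ B0 → same block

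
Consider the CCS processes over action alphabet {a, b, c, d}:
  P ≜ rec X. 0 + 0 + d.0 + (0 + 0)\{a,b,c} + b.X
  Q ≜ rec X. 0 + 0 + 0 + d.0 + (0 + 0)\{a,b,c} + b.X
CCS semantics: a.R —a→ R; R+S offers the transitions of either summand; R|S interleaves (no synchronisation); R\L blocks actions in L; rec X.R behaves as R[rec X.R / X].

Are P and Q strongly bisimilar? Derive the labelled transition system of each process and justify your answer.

YES

Reachable graph of P (2 states):
  p0 = rec X. 0 + 0 + d.0 + (0 + 0)\{a,b,c} + b.X | ··b··> p0, ··d··> p1
  p1 = 0 | ∅
Reachable graph of Q (2 states):
  q0 = rec X. 0 + 0 + 0 + d.0 + (0 + 0)\{a,b,c} + b.X | ··b··> q0, ··d··> q1
  q1 = 0 | ∅
Bisimilarity quotient blocks:
  B0 = {p0, q0}
  B1 = {p1, q1}
p0 ∈ B0, q0 ∈ B0 → same block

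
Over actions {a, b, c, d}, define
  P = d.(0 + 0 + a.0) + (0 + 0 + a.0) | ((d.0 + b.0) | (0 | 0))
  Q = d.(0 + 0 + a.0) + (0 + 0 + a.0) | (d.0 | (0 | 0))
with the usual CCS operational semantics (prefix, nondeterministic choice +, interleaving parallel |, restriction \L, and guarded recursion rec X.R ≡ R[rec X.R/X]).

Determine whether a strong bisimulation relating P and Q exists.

not bisimilar

P's transition system — 6 states:
  u0 = d.(0 + 0 + a.0) + (0 + 0 + a.0) | ((d.0 + b.0) | (0 | 0)) has moves —a→ u1, —b→ u2, —d→ u2, —d→ u3
  u1 = 0 | ((d.0 + b.0) | (0 | 0)) has moves —b→ u4, —d→ u4
  u2 = (0 + 0 + a.0) | (0 | (0 | 0)) has moves —a→ u4
  u3 = 0 + 0 + a.0 has moves —a→ u5
  u4 = 0 | (0 | (0 | 0)) has moves (no moves)
  u5 = 0 has moves (no moves)
Q's transition system — 6 states:
  v0 = d.(0 + 0 + a.0) + (0 + 0 + a.0) | (d.0 | (0 | 0)) has moves —a→ v1, —d→ v2, —d→ v3
  v1 = 0 | (d.0 | (0 | 0)) has moves —d→ v4
  v2 = (0 + 0 + a.0) | (0 | (0 | 0)) has moves —a→ v4
  v3 = 0 + 0 + a.0 has moves —a→ v5
  v4 = 0 | (0 | (0 | 0)) has moves (no moves)
  v5 = 0 has moves (no moves)
Coarsest stable partition (strong bisimilarity classes):
  B0 = {u0}
  B1 = {u2, u3, v2, v3}
  B2 = {u4, u5, v4, v5}
  B3 = {u1}
  B4 = {v0}
  B5 = {v1}
u0 ∈ B0, v0 ∈ B4 → different blocks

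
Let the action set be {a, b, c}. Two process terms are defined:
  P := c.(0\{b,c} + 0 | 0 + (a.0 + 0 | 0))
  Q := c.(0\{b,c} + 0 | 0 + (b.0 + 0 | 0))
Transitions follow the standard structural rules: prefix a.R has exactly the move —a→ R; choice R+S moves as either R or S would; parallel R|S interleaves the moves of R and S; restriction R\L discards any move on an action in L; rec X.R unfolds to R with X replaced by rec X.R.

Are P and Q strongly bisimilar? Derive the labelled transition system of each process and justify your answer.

P's transition system — 3 states:
  p0 = c.(0\{b,c} + 0 | 0 + (a.0 + 0 | 0)) → -c-> p1
  p1 = 0\{b,c} + 0 | 0 + (a.0 + 0 | 0) → -a-> p2
  p2 = 0 → (no moves)
Q's transition system — 3 states:
  q0 = c.(0\{b,c} + 0 | 0 + (b.0 + 0 | 0)) → -c-> q1
  q1 = 0\{b,c} + 0 | 0 + (b.0 + 0 | 0) → -b-> q2
  q2 = 0 → (no moves)
Coarsest stable partition (strong bisimilarity classes):
  B0 = {p0}
  B1 = {p1}
  B2 = {p2, q2}
  B3 = {q0}
  B4 = {q1}
p0 ∈ B0, q0 ∈ B3 → different blocks

NO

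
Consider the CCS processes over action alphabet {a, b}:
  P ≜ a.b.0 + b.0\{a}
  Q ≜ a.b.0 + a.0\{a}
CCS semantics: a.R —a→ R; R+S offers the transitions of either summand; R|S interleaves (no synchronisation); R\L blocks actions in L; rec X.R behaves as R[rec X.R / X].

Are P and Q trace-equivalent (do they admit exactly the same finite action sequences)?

NO — witness ⟨b⟩

Reachable graph of P (4 states):
  s0 = a.b.0 + b.0\{a} ⊢ ··a··> s1, ··b··> s2
  s1 = b.0 ⊢ ··b··> s3
  s2 = 0\{a} ⊢ deadlocked
  s3 = 0 ⊢ deadlocked
Reachable graph of Q (4 states):
  t0 = a.b.0 + a.0\{a} ⊢ ··a··> t1, ··a··> t2
  t1 = 0\{a} ⊢ deadlocked
  t2 = b.0 ⊢ ··b··> t3
  t3 = 0 ⊢ deadlocked
Executing b from P (initial set {s0}):
  after b @ step 1: {s2}
  — P admits the full trace.
Executing b from Q (initial set {t0}):
  after b @ step 1: ∅  — Q cannot continue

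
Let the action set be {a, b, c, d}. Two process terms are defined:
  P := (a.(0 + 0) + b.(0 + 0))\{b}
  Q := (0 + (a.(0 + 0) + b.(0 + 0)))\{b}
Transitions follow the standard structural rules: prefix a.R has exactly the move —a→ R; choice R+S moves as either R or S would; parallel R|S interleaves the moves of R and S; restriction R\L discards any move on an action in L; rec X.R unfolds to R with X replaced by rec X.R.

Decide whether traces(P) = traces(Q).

trace-equivalent

LTS(P): 2 reachable states
  m0 = (a.(0 + 0) + b.(0 + 0))\{b} | --a--▸ m1
  m1 = (0 + 0)\{b} | stopped
LTS(Q): 2 reachable states
  n0 = (0 + (a.(0 + 0) + b.(0 + 0)))\{b} | --a--▸ n1
  n1 = (0 + 0)\{b} | stopped
Coarsest stable partition (strong bisimilarity classes):
  B0 = {m0, n0}
  B1 = {m1, n1}
m0 ∈ B0, n0 ∈ B0 → same block
Bisimilar ⇒ trace-equivalent.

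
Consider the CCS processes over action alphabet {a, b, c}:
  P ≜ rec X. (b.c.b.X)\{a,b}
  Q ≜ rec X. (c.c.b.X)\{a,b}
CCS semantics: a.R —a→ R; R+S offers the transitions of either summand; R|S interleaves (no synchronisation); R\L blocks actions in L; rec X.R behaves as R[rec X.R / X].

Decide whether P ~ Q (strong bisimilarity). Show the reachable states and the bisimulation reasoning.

LTS(P): 1 reachable states
  s0 = rec X. (b.c.b.X)\{a,b} :: ·
LTS(Q): 3 reachable states
  t0 = rec X. (c.c.b.X)\{a,b} :: —c→ t1
  t1 = (c.b.(rec X. (c.c.b.X)\{a,b}))\{a,b} :: —c→ t2
  t2 = (b.(rec X. (c.c.b.X)\{a,b}))\{a,b} :: ·
Partition-refinement fixed point:
  B0 = {s0, t2}
  B1 = {t0}
  B2 = {t1}
s0 ∈ B0, t0 ∈ B1 → different blocks

P ≁ Q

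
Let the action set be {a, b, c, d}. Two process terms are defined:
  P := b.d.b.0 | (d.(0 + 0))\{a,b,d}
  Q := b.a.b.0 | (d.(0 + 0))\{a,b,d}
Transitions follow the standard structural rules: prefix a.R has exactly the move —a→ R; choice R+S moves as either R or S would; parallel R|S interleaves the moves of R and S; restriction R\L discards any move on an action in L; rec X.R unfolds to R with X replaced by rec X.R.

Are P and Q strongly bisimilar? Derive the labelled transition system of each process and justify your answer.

LTS(P): 4 reachable states
  p0 = b.d.b.0 | (d.(0 + 0))\{a,b,d} → ··b··> p1
  p1 = d.b.0 | (d.(0 + 0))\{a,b,d} → ··d··> p2
  p2 = b.0 | (d.(0 + 0))\{a,b,d} → ··b··> p3
  p3 = 0 | (d.(0 + 0))\{a,b,d} → ·
LTS(Q): 4 reachable states
  q0 = b.a.b.0 | (d.(0 + 0))\{a,b,d} → ··b··> q1
  q1 = a.b.0 | (d.(0 + 0))\{a,b,d} → ··a··> q2
  q2 = b.0 | (d.(0 + 0))\{a,b,d} → ··b··> q3
  q3 = 0 | (d.(0 + 0))\{a,b,d} → ·
Bisimilarity quotient blocks:
  B0 = {p0}
  B1 = {p1}
  B2 = {p2, q2}
  B3 = {p3, q3}
  B4 = {q0}
  B5 = {q1}
p0 ∈ B0, q0 ∈ B4 → different blocks

not bisimilar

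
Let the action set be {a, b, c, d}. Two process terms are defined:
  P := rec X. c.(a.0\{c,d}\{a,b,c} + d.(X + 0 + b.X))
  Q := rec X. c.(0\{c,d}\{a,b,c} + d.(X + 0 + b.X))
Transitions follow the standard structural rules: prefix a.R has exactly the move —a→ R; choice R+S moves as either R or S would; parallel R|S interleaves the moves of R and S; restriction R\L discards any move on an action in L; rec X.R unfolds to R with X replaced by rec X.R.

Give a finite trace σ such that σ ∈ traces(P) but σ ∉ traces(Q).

P's transition system — 4 states:
  p0 = rec X. c.(a.0\{c,d}\{a,b,c} + d.(X + 0 + b.X)) :: -c-> p1
  p1 = a.0\{c,d}\{a,b,c} + d.((rec X. c.(a.0\{c,d}\{a,b,c} + d.(X + 0 + b.X))) + 0 + b.(rec X. c.(a.0\{c,d}\{a,b,c} + d.(X + 0 + b.X)))) :: -a-> p2, -d-> p3
  p2 = 0\{c,d}\{a,b,c} :: (no moves)
  p3 = (rec X. c.(a.0\{c,d}\{a,b,c} + d.(X + 0 + b.X))) + 0 + b.(rec X. c.(a.0\{c,d}\{a,b,c} + d.(X + 0 + b.X))) :: -b-> p0, -c-> p1
Q's transition system — 3 states:
  q0 = rec X. c.(0\{c,d}\{a,b,c} + d.(X + 0 + b.X)) :: -c-> q1
  q1 = 0\{c,d}\{a,b,c} + d.((rec X. c.(0\{c,d}\{a,b,c} + d.(X + 0 + b.X))) + 0 + b.(rec X. c.(0\{c,d}\{a,b,c} + d.(X + 0 + b.X)))) :: -d-> q2
  q2 = (rec X. c.(0\{c,d}\{a,b,c} + d.(X + 0 + b.X))) + 0 + b.(rec X. c.(0\{c,d}\{a,b,c} + d.(X + 0 + b.X))) :: -b-> q0, -c-> q1
Trace ⟨ca⟩ through P, begin at {p0}:
  [1] c ⇒ {p1}
  [2] a ⇒ {p2}
  P completes σ.
Trace ⟨ca⟩ through Q, begin at {q0}:
  [1] c ⇒ {q1}
  [2] a ⇒ no successor for Q

ca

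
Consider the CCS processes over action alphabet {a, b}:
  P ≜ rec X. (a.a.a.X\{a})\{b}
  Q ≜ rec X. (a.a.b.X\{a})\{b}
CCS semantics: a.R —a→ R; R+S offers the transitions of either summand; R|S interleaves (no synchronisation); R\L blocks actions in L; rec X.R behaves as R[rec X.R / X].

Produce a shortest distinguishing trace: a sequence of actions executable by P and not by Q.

Reachable graph of P (4 states):
  s0 = rec X. (a.a.a.X\{a})\{b} :: --a--▸ s1
  s1 = (a.a.(rec X. (a.a.a.X\{a})\{b})\{a})\{b} :: --a--▸ s2
  s2 = (a.(rec X. (a.a.a.X\{a})\{b})\{a})\{b} :: --a--▸ s3
  s3 = (rec X. (a.a.a.X\{a})\{b})\{a}\{b} :: ·
Reachable graph of Q (3 states):
  t0 = rec X. (a.a.b.X\{a})\{b} :: --a--▸ t1
  t1 = (a.b.(rec X. (a.a.b.X\{a})\{b})\{a})\{b} :: --a--▸ t2
  t2 = (b.(rec X. (a.a.b.X\{a})\{b})\{a})\{b} :: ·
Run σ = ⟨aaa⟩ on P: start {s0}
  after a @ step 1: {s1}
  after a @ step 2: {s2}
  after a @ step 3: {s3}
  ✓ P
Run σ = ⟨aaa⟩ on Q: start {t0}
  after a @ step 1: {t1}
  after a @ step 2: {t2}
  after a @ step 3: ∅ (Q stuck)

aaa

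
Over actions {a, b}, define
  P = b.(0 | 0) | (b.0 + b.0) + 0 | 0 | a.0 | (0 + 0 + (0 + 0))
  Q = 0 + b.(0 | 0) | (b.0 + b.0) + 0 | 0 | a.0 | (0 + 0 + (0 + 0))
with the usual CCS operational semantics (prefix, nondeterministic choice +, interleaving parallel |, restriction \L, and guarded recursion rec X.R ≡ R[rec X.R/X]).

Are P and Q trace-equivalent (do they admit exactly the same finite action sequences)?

trace-equivalent

P's transition system — 5 states:
  m0 = b.(0 | 0) | (b.0 + b.0) + 0 | 0 | a.0 | (0 + 0 + (0 + 0)) ⊢ =a=> m1, =b=> m2, =b=> m3
  m1 = 0 | 0 | 0 | (0 + 0 + (0 + 0)) ⊢ (no moves)
  m2 = 0 | 0 | (b.0 + b.0) ⊢ =b=> m4
  m3 = b.(0 | 0) | 0 ⊢ =b=> m4
  m4 = 0 | 0 | 0 ⊢ (no moves)
Q's transition system — 5 states:
  n0 = 0 + b.(0 | 0) | (b.0 + b.0) + 0 | 0 | a.0 | (0 + 0 + (0 + 0)) ⊢ =a=> n1, =b=> n2, =b=> n3
  n1 = 0 | 0 | 0 | (0 + 0 + (0 + 0)) ⊢ (no moves)
  n2 = 0 | 0 | (b.0 + b.0) ⊢ =b=> n4
  n3 = b.(0 | 0) | 0 ⊢ =b=> n4
  n4 = 0 | 0 | 0 ⊢ (no moves)
Bisimilarity quotient blocks:
  B0 = {m0, n0}
  B1 = {m1, m4, n1, n4}
  B2 = {m2, m3, n2, n3}
m0 ∈ B0, n0 ∈ B0 → same block
Bisimilar ⇒ trace-equivalent.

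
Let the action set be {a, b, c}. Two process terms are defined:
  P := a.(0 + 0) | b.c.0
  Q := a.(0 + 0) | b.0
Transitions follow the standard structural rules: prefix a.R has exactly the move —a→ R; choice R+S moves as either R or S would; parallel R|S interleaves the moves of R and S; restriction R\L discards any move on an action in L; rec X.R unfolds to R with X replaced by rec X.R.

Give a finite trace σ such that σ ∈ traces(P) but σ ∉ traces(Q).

P's transition system — 6 states:
  u0 = a.(0 + 0) | b.c.0 has moves -a-> u1, -b-> u2
  u1 = (0 + 0) | b.c.0 has moves -b-> u3
  u2 = a.(0 + 0) | c.0 has moves -a-> u3, -c-> u4
  u3 = (0 + 0) | c.0 has moves -c-> u5
  u4 = a.(0 + 0) | 0 has moves -a-> u5
  u5 = (0 + 0) | 0 has moves ·
Q's transition system — 4 states:
  v0 = a.(0 + 0) | b.0 has moves -a-> v1, -b-> v2
  v1 = (0 + 0) | b.0 has moves -b-> v3
  v2 = a.(0 + 0) | 0 has moves -a-> v3
  v3 = (0 + 0) | 0 has moves ·
Executing bc from P (initial set {u0}):
  after b @ step 1: {u2}
  after c @ step 2: {u4}
  — P admits the full trace.
Executing bc from Q (initial set {v0}):
  after b @ step 1: {v2}
  after c @ step 2: no successor for Q

bc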